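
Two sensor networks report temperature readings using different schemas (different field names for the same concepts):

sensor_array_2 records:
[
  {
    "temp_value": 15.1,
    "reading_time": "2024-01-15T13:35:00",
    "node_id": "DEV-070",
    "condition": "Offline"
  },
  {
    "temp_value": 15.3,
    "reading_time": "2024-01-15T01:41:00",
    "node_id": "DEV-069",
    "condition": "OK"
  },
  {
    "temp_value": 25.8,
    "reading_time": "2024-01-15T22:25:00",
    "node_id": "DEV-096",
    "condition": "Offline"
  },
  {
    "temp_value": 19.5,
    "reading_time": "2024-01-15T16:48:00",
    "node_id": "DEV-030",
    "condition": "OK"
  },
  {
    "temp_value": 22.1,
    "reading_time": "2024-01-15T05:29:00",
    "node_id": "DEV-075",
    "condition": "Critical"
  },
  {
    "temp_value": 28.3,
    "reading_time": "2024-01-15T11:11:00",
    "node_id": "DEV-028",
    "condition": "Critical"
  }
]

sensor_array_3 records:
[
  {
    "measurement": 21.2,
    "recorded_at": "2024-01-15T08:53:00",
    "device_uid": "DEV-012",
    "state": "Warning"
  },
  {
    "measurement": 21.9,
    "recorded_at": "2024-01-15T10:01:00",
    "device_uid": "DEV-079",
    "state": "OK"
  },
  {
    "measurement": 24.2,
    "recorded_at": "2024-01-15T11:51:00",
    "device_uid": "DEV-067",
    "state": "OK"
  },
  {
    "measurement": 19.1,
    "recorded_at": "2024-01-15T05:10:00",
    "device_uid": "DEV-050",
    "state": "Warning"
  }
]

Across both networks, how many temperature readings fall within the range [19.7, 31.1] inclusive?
6

Schema mapping: "temp_value" (sensor_array_2) = "measurement" (sensor_array_3) = temperature

Readings in [19.7, 31.1] from sensor_array_2: 3
Readings in [19.7, 31.1] from sensor_array_3: 3

Total count: 3 + 3 = 6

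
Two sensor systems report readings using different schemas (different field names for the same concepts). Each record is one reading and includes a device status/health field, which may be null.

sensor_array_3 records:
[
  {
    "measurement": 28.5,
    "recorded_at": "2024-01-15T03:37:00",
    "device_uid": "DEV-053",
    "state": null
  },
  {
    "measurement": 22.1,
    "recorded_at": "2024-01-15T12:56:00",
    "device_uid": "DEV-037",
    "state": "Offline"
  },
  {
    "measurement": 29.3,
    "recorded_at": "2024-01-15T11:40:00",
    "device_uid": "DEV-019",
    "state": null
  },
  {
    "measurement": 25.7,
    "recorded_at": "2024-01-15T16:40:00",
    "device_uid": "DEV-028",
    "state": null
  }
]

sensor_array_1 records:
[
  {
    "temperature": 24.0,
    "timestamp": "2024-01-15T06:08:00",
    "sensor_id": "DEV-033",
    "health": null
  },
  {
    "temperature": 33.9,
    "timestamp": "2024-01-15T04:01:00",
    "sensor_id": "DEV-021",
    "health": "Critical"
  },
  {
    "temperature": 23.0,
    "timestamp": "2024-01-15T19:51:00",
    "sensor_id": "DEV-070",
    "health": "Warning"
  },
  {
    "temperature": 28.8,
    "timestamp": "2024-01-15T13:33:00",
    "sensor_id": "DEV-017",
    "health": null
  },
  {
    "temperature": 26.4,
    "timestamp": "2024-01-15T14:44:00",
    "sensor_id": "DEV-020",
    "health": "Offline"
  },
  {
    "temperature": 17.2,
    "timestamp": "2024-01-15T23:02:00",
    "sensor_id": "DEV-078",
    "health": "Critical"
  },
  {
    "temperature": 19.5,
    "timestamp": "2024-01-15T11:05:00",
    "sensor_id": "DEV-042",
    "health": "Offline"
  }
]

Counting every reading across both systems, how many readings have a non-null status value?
6

Schema mapping: "state" (sensor_array_3) = "health" (sensor_array_1) = status

Non-null in sensor_array_3: 1
Non-null in sensor_array_1: 5

Total non-null: 1 + 5 = 6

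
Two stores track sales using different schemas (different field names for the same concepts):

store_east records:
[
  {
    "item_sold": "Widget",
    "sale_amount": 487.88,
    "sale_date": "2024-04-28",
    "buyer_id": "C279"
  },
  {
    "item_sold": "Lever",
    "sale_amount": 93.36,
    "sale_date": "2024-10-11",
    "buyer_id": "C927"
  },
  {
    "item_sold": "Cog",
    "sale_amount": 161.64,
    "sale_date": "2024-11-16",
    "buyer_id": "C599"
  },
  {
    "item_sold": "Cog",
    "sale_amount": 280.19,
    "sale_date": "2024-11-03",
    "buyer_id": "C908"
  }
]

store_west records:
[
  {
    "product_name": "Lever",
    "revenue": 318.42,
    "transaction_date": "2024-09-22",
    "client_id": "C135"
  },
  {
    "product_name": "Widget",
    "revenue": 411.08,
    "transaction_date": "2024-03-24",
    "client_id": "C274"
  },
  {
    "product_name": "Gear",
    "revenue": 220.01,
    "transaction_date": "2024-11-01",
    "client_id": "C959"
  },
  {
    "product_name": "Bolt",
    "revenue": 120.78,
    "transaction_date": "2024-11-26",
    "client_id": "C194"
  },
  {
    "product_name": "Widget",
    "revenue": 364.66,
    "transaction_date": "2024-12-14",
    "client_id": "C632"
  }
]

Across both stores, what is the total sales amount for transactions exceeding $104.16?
2364.66

Schema mapping: "sale_amount" (store_east) = "revenue" (store_west) = sale amount

Sum of sales > $104.16 in store_east: 929.71
Sum of sales > $104.16 in store_west: 1434.95

Total: 929.71 + 1434.95 = 2364.66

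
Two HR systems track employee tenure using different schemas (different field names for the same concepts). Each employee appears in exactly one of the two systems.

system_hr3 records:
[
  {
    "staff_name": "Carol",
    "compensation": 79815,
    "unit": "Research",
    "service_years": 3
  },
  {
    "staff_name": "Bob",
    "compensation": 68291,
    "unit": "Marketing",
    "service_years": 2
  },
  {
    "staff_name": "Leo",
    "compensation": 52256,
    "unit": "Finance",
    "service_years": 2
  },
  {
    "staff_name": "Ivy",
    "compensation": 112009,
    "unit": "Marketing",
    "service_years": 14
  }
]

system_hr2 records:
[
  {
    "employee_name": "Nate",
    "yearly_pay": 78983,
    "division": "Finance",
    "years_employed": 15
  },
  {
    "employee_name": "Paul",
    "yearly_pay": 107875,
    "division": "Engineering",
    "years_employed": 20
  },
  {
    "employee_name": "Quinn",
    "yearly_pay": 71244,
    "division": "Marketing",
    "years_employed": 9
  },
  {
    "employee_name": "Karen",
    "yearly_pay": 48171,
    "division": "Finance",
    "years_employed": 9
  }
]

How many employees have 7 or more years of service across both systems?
5

Reconcile schemas: "service_years" (system_hr3) = "years_employed" (system_hr2) = years of service

From system_hr3: 1 employees with >= 7 years
From system_hr2: 4 employees with >= 7 years

Total: 1 + 4 = 5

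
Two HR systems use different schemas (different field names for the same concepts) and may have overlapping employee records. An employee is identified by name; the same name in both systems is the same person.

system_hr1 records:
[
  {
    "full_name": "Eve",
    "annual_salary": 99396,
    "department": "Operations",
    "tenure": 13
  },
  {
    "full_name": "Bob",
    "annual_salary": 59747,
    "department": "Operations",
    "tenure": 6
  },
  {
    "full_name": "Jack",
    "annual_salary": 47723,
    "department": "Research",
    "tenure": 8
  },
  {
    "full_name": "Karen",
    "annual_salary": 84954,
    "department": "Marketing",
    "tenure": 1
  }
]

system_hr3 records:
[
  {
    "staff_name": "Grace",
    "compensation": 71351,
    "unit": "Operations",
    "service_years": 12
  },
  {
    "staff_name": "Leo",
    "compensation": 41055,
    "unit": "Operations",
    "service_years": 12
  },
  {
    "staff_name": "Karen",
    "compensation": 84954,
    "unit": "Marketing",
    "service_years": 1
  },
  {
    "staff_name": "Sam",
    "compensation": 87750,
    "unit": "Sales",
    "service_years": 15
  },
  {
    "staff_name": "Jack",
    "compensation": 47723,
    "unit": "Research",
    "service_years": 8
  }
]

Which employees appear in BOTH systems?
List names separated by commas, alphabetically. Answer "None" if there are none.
Jack, Karen

Schema mapping: "full_name" (system_hr1) = "staff_name" (system_hr3) = employee name

Names in system_hr1: ['Bob', 'Eve', 'Jack', 'Karen']
Names in system_hr3: ['Grace', 'Jack', 'Karen', 'Leo', 'Sam']

Intersection: ['Jack', 'Karen']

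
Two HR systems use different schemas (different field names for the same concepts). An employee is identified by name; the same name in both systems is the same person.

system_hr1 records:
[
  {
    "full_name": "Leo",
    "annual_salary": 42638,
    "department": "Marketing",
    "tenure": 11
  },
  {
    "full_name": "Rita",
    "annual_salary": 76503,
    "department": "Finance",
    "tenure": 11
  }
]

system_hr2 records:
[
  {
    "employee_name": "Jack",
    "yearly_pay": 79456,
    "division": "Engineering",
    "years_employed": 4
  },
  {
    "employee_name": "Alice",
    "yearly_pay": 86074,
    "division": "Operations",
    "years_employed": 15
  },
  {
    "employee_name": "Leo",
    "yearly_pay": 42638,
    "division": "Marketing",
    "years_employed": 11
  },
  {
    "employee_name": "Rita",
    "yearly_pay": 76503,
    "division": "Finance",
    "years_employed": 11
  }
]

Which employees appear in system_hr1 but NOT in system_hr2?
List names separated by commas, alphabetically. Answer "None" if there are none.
None

Schema mapping: "full_name" (system_hr1) = "employee_name" (system_hr2) = employee name

Names in system_hr1: ['Leo', 'Rita']
Names in system_hr2: ['Alice', 'Jack', 'Leo', 'Rita']

In system_hr1 but not system_hr2: None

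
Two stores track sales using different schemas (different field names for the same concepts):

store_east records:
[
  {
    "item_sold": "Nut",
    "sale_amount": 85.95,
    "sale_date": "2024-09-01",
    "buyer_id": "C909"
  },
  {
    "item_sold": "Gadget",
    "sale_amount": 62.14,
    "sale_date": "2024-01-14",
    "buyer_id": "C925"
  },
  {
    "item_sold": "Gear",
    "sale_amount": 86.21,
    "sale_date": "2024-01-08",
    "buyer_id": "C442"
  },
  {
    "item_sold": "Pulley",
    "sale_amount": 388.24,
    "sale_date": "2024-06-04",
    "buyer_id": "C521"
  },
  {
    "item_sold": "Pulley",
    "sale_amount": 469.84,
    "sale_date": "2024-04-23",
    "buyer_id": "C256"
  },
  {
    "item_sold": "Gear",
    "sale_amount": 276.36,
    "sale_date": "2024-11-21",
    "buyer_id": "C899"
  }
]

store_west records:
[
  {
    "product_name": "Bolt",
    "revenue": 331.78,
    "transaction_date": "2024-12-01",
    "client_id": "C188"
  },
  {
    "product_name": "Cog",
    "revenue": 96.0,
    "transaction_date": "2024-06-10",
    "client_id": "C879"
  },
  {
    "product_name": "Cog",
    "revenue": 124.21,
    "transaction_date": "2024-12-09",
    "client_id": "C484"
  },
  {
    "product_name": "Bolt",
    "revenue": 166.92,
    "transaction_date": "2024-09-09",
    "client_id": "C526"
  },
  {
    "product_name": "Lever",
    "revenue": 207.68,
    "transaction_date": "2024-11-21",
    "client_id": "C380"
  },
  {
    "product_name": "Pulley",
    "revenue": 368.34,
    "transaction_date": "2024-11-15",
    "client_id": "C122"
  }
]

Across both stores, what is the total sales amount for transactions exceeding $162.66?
2209.16

Schema mapping: "sale_amount" (store_east) = "revenue" (store_west) = sale amount

Sum of sales > $162.66 in store_east: 1134.44
Sum of sales > $162.66 in store_west: 1074.72

Total: 1134.44 + 1074.72 = 2209.16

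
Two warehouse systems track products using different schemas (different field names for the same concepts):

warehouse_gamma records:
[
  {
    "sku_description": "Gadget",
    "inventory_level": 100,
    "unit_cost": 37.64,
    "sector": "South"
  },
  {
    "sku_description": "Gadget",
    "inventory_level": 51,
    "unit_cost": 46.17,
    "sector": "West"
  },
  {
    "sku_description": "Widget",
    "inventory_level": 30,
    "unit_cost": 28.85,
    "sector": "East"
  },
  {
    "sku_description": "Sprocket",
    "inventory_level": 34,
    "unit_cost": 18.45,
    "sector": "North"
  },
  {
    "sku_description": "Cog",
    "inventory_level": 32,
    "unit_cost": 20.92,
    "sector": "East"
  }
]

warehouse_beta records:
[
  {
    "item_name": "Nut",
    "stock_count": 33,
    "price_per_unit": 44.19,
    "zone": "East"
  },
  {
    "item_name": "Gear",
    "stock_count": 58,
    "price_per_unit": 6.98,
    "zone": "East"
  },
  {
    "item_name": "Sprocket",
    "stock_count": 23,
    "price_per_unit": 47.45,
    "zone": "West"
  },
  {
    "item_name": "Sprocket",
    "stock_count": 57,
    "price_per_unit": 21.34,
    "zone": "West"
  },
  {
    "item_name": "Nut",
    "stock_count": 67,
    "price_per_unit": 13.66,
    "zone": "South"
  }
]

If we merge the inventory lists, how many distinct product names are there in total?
6

Schema mapping: "sku_description" (warehouse_gamma) = "item_name" (warehouse_beta) = product name

Products in warehouse_gamma: ['Cog', 'Gadget', 'Sprocket', 'Widget']
Products in warehouse_beta: ['Gear', 'Nut', 'Sprocket']

Union (unique products): ['Cog', 'Gadget', 'Gear', 'Nut', 'Sprocket', 'Widget']
Count: 6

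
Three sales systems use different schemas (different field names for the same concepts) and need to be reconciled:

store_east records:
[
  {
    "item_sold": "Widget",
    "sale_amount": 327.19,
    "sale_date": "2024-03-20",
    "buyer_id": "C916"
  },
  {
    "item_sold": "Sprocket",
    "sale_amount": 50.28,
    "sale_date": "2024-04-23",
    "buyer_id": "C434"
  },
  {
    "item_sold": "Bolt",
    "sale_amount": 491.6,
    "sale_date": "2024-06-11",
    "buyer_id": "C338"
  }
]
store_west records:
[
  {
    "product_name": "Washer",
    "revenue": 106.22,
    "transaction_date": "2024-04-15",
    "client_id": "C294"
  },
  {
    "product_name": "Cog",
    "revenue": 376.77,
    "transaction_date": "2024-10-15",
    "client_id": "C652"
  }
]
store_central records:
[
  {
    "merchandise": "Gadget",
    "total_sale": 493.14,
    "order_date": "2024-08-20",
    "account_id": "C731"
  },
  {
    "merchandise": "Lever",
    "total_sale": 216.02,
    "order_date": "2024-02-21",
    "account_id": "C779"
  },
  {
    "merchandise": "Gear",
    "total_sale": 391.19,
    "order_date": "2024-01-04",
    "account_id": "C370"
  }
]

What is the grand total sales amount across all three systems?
2452.41

Schema reconciliation - all amount fields map to sale amount:

store_east (sale_amount): 869.07
store_west (revenue): 482.99
store_central (total_sale): 1100.35

Grand total: 2452.41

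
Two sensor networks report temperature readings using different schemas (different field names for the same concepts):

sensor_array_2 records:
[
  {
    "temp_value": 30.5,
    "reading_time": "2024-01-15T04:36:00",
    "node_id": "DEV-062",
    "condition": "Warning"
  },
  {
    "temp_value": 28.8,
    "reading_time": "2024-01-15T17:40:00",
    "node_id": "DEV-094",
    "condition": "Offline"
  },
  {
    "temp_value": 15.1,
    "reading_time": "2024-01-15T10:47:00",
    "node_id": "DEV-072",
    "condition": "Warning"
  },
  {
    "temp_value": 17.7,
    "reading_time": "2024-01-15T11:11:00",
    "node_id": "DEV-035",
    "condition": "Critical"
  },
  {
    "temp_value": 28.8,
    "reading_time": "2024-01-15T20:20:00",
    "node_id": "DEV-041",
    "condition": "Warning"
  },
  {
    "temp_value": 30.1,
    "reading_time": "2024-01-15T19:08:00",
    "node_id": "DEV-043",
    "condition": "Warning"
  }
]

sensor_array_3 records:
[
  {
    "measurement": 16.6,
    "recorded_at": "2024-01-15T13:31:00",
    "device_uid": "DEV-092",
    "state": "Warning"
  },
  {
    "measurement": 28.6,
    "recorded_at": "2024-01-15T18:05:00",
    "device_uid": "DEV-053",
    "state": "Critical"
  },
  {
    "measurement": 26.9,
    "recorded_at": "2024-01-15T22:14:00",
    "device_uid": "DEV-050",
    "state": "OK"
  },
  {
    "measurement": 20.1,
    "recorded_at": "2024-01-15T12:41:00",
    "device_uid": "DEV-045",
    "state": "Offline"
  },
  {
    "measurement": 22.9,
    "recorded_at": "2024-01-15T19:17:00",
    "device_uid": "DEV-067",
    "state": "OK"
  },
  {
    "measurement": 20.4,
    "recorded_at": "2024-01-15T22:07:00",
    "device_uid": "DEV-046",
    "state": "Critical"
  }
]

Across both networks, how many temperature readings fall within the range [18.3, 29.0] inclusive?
7

Schema mapping: "temp_value" (sensor_array_2) = "measurement" (sensor_array_3) = temperature

Readings in [18.3, 29.0] from sensor_array_2: 2
Readings in [18.3, 29.0] from sensor_array_3: 5

Total count: 2 + 5 = 7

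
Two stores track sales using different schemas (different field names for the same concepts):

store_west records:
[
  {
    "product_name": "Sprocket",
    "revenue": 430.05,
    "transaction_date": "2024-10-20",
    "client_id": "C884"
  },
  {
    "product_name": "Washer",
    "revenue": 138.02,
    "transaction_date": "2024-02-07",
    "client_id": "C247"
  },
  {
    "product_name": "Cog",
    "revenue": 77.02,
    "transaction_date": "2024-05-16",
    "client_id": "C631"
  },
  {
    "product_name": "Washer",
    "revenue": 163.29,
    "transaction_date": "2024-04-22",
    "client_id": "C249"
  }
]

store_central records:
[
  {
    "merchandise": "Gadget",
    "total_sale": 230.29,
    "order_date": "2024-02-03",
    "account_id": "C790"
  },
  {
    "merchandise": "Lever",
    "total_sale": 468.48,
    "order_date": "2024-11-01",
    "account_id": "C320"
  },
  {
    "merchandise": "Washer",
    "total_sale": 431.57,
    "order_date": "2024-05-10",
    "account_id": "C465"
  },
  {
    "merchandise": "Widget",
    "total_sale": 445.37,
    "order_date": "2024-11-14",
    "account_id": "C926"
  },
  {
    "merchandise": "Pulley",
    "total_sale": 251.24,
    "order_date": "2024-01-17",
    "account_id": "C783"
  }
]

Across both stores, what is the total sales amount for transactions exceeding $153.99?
2420.29

Schema mapping: "revenue" (store_west) = "total_sale" (store_central) = sale amount

Sum of sales > $153.99 in store_west: 593.34
Sum of sales > $153.99 in store_central: 1826.95

Total: 593.34 + 1826.95 = 2420.29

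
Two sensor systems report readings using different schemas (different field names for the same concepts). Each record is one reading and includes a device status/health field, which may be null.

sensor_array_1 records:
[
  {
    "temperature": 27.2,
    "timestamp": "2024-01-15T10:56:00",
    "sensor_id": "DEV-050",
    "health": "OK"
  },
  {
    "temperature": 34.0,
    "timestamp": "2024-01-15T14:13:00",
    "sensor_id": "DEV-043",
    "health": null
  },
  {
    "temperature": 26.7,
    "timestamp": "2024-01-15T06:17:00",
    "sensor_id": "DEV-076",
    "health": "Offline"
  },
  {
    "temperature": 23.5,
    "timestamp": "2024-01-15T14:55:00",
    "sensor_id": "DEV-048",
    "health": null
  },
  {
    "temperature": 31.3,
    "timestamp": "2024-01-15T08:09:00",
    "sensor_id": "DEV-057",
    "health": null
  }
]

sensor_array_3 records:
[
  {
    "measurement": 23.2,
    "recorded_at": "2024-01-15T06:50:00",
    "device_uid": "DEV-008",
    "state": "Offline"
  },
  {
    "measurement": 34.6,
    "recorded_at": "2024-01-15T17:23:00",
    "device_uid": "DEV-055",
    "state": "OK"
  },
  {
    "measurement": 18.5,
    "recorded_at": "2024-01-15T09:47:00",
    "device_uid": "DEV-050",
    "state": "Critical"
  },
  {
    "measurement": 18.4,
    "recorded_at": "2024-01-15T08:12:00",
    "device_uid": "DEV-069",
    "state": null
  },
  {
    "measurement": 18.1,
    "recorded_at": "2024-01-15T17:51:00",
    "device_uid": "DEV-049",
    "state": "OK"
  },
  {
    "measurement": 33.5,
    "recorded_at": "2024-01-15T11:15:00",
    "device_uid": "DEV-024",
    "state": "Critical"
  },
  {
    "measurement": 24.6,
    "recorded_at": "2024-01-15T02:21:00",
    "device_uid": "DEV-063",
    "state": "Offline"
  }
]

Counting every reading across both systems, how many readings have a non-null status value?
8

Schema mapping: "health" (sensor_array_1) = "state" (sensor_array_3) = status

Non-null in sensor_array_1: 2
Non-null in sensor_array_3: 6

Total non-null: 2 + 6 = 8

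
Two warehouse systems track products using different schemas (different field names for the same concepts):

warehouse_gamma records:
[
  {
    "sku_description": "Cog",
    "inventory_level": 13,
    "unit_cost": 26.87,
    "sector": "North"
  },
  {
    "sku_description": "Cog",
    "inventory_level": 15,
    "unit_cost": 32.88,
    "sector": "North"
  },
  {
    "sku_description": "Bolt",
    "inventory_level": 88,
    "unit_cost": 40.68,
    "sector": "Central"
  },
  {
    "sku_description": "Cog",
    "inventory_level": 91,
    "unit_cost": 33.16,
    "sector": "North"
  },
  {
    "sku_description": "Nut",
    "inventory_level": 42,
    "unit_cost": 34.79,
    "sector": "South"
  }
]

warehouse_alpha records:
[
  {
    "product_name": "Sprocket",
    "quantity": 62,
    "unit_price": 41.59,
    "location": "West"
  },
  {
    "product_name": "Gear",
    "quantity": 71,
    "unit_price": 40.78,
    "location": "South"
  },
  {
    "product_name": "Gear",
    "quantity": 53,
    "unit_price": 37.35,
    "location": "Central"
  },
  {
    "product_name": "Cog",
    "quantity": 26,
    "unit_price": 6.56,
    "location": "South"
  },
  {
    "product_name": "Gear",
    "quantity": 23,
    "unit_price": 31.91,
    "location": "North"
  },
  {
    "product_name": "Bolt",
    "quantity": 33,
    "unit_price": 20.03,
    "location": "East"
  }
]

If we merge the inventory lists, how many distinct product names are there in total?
5

Schema mapping: "sku_description" (warehouse_gamma) = "product_name" (warehouse_alpha) = product name

Products in warehouse_gamma: ['Bolt', 'Cog', 'Nut']
Products in warehouse_alpha: ['Bolt', 'Cog', 'Gear', 'Sprocket']

Union (unique products): ['Bolt', 'Cog', 'Gear', 'Nut', 'Sprocket']
Count: 5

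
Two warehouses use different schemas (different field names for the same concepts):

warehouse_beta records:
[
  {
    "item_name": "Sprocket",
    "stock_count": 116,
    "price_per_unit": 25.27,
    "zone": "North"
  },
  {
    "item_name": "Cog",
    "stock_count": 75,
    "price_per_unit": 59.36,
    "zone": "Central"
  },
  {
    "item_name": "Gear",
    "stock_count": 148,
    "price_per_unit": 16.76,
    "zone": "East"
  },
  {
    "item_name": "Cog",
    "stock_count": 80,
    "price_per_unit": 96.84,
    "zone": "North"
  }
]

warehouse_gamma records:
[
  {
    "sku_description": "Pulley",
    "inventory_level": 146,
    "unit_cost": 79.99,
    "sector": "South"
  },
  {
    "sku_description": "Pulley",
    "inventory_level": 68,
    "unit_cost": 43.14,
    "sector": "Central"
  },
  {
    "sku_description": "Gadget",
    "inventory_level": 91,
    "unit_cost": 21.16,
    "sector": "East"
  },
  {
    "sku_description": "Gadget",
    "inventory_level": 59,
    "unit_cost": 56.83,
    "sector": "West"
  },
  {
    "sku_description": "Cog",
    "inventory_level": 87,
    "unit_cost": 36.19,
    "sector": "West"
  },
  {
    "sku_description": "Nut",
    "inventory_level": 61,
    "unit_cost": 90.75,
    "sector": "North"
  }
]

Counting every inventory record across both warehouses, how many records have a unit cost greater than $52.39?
5

Schema mapping: "price_per_unit" (warehouse_beta) = "unit_cost" (warehouse_gamma) = unit cost

Records > $52.39 in warehouse_beta: 2
Records > $52.39 in warehouse_gamma: 3

Total count: 2 + 3 = 5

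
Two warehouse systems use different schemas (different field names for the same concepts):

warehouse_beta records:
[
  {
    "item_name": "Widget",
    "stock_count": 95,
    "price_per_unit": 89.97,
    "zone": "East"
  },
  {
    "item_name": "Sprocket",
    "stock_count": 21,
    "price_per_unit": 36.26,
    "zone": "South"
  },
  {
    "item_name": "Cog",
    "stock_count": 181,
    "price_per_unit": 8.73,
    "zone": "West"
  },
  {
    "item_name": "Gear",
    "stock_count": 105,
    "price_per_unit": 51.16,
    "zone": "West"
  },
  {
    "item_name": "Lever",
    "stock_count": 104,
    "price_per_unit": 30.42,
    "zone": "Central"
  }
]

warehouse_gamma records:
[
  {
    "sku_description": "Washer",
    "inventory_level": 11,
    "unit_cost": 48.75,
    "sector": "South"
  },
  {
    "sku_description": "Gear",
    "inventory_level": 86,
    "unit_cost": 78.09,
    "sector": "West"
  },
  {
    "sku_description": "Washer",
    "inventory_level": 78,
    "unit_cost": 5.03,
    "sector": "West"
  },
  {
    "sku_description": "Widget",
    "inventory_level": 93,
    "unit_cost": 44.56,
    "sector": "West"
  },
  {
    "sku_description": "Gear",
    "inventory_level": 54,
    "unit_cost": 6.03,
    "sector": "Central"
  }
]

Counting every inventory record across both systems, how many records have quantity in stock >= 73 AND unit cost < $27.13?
2

Schema mappings:
- "stock_count" (warehouse_beta) = "inventory_level" (warehouse_gamma) = quantity
- "price_per_unit" (warehouse_beta) = "unit_cost" (warehouse_gamma) = unit cost

Records meeting both conditions in warehouse_beta: 1
Records meeting both conditions in warehouse_gamma: 1

Total: 1 + 1 = 2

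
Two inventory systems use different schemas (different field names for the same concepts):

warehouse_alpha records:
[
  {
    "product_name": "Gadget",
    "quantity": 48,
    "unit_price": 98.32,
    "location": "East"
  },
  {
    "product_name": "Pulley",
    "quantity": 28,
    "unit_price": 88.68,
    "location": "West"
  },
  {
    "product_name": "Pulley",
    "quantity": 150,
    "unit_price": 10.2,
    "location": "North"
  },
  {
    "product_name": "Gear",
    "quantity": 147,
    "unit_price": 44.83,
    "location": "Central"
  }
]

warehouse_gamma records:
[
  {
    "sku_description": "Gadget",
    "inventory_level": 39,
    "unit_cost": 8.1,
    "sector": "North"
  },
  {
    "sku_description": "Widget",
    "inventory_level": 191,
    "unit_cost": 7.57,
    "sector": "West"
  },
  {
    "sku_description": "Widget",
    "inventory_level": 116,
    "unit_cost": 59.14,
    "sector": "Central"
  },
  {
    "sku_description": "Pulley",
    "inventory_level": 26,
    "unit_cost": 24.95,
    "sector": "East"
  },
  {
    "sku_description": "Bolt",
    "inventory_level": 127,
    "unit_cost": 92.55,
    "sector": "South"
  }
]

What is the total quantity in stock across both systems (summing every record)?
872

To reconcile these schemas, identify the field holding the quantity in stock in each system:
1. In warehouse_alpha it is "quantity"
2. In warehouse_gamma it is "inventory_level"

From warehouse_alpha: 48 + 28 + 150 + 147 = 373
From warehouse_gamma: 39 + 191 + 116 + 26 + 127 = 499

Total: 373 + 499 = 872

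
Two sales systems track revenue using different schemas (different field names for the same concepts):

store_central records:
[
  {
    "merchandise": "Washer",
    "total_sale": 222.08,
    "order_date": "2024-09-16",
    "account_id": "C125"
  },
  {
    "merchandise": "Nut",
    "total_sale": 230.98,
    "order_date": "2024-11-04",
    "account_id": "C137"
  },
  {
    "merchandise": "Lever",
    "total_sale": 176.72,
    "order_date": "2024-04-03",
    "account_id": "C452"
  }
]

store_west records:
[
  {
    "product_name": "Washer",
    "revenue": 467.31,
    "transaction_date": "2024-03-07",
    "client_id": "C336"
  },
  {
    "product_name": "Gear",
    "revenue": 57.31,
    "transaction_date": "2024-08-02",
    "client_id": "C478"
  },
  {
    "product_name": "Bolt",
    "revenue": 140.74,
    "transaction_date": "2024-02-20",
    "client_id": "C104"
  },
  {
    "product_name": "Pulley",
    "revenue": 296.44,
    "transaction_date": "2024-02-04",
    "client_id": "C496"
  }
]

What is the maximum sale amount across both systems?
467.31

Reconcile: "total_sale" (store_central) = "revenue" (store_west) = sale amount

Maximum in store_central: 230.98
Maximum in store_west: 467.31

Overall maximum: max(230.98, 467.31) = 467.31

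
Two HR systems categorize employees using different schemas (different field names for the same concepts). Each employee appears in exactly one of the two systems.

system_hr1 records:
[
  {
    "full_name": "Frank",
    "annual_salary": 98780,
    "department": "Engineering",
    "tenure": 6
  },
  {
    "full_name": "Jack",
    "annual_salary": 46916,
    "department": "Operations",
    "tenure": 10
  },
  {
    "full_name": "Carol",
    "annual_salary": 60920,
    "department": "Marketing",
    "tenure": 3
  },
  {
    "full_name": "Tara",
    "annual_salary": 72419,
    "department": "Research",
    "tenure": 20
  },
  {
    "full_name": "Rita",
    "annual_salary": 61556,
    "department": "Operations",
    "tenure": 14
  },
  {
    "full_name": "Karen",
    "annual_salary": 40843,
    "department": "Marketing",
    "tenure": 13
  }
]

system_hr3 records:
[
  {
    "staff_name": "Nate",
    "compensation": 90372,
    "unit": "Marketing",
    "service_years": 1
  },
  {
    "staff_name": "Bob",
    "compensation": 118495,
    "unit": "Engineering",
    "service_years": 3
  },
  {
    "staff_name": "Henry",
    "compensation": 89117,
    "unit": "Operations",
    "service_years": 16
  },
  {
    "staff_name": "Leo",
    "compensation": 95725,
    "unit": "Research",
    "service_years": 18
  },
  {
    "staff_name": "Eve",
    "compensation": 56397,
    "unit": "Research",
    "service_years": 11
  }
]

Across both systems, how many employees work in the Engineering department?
2

Schema mapping: "department" (system_hr1) = "unit" (system_hr3) = department

Engineering employees in system_hr1: 1
Engineering employees in system_hr3: 1

Total in Engineering: 1 + 1 = 2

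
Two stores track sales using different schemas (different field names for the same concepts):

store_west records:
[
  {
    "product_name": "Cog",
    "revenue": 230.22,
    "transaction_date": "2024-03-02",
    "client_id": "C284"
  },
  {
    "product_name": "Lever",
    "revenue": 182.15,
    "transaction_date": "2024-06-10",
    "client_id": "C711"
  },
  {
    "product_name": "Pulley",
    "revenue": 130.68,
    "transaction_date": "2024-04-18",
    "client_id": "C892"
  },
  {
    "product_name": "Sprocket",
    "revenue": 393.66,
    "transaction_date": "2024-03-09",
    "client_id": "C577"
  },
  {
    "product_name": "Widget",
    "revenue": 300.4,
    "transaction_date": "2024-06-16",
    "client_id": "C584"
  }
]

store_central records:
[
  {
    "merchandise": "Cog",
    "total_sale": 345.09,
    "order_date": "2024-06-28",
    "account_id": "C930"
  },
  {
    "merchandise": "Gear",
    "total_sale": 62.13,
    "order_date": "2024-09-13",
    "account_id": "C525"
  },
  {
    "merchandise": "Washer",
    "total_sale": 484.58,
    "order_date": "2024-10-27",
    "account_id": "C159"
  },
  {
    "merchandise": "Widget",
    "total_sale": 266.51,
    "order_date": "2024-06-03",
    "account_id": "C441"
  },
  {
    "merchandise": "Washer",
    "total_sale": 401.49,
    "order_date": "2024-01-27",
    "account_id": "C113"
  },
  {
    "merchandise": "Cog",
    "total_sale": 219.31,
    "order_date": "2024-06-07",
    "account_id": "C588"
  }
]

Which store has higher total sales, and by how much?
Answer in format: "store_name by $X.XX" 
store_central by $542.00

Schema mapping: "revenue" (store_west) = "total_sale" (store_central) = sale amount

Total for store_west: 1237.11
Total for store_central: 1779.11

Difference: |1237.11 - 1779.11| = 542.00
store_central has higher sales by $542.00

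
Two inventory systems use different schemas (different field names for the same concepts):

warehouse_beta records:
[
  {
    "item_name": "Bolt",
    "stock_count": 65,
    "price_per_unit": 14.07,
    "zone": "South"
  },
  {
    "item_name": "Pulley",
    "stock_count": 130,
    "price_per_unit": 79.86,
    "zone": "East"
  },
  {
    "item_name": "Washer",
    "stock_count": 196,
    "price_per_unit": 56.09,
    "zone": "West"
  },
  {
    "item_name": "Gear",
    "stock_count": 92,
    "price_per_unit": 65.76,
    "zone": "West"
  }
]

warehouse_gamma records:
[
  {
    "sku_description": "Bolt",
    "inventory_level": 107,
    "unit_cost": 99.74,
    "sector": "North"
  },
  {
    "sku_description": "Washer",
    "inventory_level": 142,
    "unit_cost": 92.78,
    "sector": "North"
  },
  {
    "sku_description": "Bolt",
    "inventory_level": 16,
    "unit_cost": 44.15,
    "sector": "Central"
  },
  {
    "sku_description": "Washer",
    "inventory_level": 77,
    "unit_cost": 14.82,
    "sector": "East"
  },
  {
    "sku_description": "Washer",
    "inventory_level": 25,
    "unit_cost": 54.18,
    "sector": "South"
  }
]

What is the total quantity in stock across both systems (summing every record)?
850

To reconcile these schemas, identify the field holding the quantity in stock in each system:
1. In warehouse_beta it is "stock_count"
2. In warehouse_gamma it is "inventory_level"

From warehouse_beta: 65 + 130 + 196 + 92 = 483
From warehouse_gamma: 107 + 142 + 16 + 77 + 25 = 367

Total: 483 + 367 = 850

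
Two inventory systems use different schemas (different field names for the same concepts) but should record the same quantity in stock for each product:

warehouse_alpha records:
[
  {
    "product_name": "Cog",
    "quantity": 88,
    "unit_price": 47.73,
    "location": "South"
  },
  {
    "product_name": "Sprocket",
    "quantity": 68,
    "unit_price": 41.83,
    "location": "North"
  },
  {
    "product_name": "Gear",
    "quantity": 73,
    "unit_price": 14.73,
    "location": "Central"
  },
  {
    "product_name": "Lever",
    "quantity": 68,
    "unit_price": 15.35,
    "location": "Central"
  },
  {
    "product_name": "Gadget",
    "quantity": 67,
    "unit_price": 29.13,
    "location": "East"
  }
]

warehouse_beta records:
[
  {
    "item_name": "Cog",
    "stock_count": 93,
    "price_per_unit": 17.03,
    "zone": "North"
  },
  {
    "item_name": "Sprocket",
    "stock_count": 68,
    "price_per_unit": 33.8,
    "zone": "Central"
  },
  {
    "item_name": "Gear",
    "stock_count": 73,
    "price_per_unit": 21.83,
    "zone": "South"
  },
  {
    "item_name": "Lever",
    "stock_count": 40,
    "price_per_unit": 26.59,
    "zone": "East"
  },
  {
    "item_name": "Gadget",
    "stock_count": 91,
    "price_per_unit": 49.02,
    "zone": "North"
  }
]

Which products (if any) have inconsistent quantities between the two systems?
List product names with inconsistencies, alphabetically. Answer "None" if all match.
Cog, Gadget, Lever

Schema mappings:
- "product_name" (warehouse_alpha) = "item_name" (warehouse_beta) = product name
- "quantity" (warehouse_alpha) = "stock_count" (warehouse_beta) = quantity

Comparison:
  Cog: 88 vs 93 - MISMATCH
  Sprocket: 68 vs 68 - MATCH
  Gear: 73 vs 73 - MATCH
  Lever: 68 vs 40 - MISMATCH
  Gadget: 67 vs 91 - MISMATCH

Products with inconsistencies: Cog, Gadget, Lever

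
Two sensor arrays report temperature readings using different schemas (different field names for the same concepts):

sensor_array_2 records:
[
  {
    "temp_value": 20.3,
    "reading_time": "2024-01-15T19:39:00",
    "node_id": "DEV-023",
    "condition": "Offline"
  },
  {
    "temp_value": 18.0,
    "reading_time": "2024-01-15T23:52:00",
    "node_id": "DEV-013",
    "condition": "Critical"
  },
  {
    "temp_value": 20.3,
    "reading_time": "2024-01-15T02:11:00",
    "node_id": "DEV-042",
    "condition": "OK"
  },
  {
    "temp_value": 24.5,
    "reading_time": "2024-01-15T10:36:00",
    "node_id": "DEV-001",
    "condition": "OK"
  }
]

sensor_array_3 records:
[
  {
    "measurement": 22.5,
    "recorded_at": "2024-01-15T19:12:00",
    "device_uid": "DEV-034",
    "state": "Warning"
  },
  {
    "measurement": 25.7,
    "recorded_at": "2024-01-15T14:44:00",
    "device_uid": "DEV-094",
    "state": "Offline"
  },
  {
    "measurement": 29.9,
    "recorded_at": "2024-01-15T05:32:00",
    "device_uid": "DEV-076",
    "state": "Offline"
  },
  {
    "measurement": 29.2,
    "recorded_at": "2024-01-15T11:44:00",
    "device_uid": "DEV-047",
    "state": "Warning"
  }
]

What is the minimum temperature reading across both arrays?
18.0

Schema mapping: "temp_value" (sensor_array_2) = "measurement" (sensor_array_3) = temperature reading

Minimum in sensor_array_2: 18.0
Minimum in sensor_array_3: 22.5

Overall minimum: min(18.0, 22.5) = 18.0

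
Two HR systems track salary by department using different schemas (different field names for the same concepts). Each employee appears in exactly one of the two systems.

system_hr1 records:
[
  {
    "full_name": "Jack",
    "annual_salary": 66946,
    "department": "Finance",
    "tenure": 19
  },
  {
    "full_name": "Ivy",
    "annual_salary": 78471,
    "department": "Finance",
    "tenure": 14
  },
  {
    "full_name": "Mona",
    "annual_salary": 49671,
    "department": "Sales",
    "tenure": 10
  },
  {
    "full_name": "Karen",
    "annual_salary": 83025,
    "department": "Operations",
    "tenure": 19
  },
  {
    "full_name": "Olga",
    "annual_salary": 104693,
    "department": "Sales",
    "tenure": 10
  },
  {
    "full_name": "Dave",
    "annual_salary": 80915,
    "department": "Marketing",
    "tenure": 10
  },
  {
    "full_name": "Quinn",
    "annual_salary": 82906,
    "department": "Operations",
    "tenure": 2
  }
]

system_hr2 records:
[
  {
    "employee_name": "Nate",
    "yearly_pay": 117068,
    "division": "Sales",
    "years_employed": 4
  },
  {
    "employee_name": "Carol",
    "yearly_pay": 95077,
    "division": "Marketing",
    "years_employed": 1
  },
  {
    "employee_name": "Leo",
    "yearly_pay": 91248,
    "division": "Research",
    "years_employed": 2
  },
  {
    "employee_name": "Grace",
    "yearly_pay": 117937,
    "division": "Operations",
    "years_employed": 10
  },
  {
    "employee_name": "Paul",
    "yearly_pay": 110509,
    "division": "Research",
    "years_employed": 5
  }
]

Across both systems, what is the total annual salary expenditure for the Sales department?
271432

Schema mappings:
- "department" (system_hr1) = "division" (system_hr2) = department
- "annual_salary" (system_hr1) = "yearly_pay" (system_hr2) = salary

Sales salaries from system_hr1: 154364
Sales salaries from system_hr2: 117068

Total: 154364 + 117068 = 271432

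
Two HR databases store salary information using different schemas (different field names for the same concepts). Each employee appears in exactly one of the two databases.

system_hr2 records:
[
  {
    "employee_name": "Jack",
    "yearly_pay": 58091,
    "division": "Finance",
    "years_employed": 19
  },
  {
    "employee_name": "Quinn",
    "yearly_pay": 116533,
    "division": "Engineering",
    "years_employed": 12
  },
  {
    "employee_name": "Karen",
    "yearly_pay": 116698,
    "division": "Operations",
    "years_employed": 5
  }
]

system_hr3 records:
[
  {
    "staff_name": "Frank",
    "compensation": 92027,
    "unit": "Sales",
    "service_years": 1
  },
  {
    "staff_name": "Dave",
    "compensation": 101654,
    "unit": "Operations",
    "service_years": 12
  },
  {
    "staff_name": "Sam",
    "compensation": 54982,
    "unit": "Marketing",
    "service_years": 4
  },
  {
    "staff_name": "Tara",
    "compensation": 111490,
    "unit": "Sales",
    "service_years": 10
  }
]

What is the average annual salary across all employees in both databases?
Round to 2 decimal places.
93067.86

Schema mapping: "yearly_pay" (system_hr2) = "compensation" (system_hr3) = annual salary

All salaries: [58091, 116533, 116698, 92027, 101654, 54982, 111490]
Sum: 651475
Count: 7
Average: 651475 / 7 = 93067.86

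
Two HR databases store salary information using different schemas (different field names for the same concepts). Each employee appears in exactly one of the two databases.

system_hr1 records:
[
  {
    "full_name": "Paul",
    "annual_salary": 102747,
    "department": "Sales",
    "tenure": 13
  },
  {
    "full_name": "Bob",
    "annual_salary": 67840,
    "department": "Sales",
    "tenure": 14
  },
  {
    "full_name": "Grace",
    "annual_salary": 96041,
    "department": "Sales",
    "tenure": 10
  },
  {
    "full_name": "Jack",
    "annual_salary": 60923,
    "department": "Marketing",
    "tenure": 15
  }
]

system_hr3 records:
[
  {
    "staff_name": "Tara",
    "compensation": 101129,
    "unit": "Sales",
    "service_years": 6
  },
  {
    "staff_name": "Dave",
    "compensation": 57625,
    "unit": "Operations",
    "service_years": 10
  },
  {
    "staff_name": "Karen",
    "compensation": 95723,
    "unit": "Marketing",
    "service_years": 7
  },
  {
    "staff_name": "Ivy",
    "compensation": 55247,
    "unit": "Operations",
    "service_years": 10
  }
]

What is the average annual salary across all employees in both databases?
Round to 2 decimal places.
79659.38

Schema mapping: "annual_salary" (system_hr1) = "compensation" (system_hr3) = annual salary

All salaries: [102747, 67840, 96041, 60923, 101129, 57625, 95723, 55247]
Sum: 637275
Count: 8
Average: 637275 / 8 = 79659.38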